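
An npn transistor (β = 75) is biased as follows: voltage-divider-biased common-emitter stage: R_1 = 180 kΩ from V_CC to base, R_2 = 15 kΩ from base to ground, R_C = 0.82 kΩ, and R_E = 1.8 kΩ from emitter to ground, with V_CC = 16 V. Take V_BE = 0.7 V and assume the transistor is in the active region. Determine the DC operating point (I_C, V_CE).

I_C ≈ 0.26 mA, V_CE ≈ 15 V

Thevenize the base divider: V_Th = V_CC·R_2/(R_1+R_2) = 16×15/195 = 1.23 V, R_Th = R_1‖R_2 = 13.8 kΩ.
Base-emitter loop: V_Th = I_B·R_Th + V_BE + (β+1)I_B·R_E, so I_B = (1.23 − 0.7) / (13.8 + 76×1.8) = 0.00352 mA.
I_C = β·I_B = 75×0.00352 = 0.264 mA, and I_E = (β+1)I_B = 0.268 mA.
V_CE = V_CC − I_C·R_C − I_E·R_E = 16 − 0.264×0.82 − 0.268×1.8 = 15.3 V.
V_CE = 15.3 V > 0.2 V confirms active-region operation.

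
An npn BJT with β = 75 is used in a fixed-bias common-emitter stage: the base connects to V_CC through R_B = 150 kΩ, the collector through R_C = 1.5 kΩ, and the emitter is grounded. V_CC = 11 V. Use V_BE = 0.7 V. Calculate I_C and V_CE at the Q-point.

I_C ≈ 5.2 mA, V_CE ≈ 3.3 V

Base loop: V_CC = I_B·R_B + V_BE, so I_B = (11 − 0.7)/150 kΩ = 0.0687 mA.
In the active region I_C = β·I_B = 75 × 0.0687 = 5.15 mA.
Collector loop: V_CE = V_CC − I_C·R_C = 11 − 5.15×1.5 = 3.27 V.
Since V_CE = 3.27 V > V_CE(sat) ≈ 0.2 V, the transistor is in the active region as assumed.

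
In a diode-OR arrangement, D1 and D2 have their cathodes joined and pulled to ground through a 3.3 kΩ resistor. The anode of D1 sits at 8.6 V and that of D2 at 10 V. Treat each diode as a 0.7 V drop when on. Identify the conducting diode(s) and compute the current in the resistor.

Only D2 conducts; I_R ≈ 2.8 mA

Assume both conduct. Then node N would need to be at both 8.6−0.7 = 7.9 V and 10−0.7 = 9.3 V, which is impossible.
Assume only D2 conducts: V_N = 10 − 0.7 = 9.3 V, so I_R = 9.3/3.3 = 2.82 mA.
Check D1: its anode-to-cathode voltage is 8.6 − 9.3 = -0.7 V < 0.7 V, so it is off. The assumption is consistent.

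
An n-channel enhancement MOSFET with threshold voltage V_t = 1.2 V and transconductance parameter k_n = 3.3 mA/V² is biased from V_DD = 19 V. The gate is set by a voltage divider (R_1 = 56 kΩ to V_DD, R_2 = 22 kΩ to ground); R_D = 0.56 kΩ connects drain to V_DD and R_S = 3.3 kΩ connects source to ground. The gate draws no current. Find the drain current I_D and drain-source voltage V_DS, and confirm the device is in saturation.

I_D ≈ 1 mA, V_DS ≈ 15 V

V_G = V_DD·R_2/(R_1+R_2) = 19×22/78 = 5.36 V.
Assume saturation: I_D = (k_n/2)(V_GS − V_t)² with V_GS = V_G − I_D·R_S = 5.36 − 3.3·I_D.
Substituting gives 18·I_D² − 46.3·I_D + 28.5 = 0, with roots I_D = 1.02 or 1.55 mA.
The root I_D = 1.55 mA gives V_GS = 0.229 V ≤ V_t, so take I_D = 1.02 mA.
Then V_GS = 1.99 V and V_DS = V_DD − I_D(R_D+R_S) = 19 − 1.02×3.86 = 15.1 V.
Saturation requires V_DS ≥ V_GS − V_t = 0.787 V; 15.1 ≥ 0.787 ✓.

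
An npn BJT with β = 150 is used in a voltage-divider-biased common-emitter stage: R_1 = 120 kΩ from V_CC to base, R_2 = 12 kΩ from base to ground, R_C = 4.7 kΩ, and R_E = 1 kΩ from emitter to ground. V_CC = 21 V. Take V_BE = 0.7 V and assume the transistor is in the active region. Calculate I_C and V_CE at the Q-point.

I_C ≈ 1.1 mA, V_CE ≈ 15 V

Thevenize the base divider: V_Th = V_CC·R_2/(R_1+R_2) = 21×12/132 = 1.91 V, R_Th = R_1‖R_2 = 10.9 kΩ.
Base-emitter loop: V_Th = I_B·R_Th + V_BE + (β+1)I_B·R_E, so I_B = (1.91 − 0.7) / (10.9 + 151×1) = 0.00747 mA.
I_C = β·I_B = 150×0.00747 = 1.12 mA, and I_E = (β+1)I_B = 1.13 mA.
V_CE = V_CC − I_C·R_C − I_E·R_E = 21 − 1.12×4.7 − 1.13×1 = 14.6 V.
V_CE = 14.6 V > 0.2 V confirms active-region operation.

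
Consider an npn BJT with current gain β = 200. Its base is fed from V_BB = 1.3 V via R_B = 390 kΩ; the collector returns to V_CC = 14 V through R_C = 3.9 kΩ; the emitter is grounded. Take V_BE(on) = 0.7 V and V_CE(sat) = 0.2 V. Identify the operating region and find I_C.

Assume active. Base-emitter loop: I_B = (V_BB − V_BE)/R_B = (1.3 − 0.7)/390 = 0.00154 mA.
I_C = β·I_B = 200×0.00154 = 0.308 mA.
V_CE = V_CC − I_C·R_C = 14 − 0.308×3.9 = 12.8 V > V_CE(sat), so the active-region assumption holds.

active; I_C ≈ 0.31 mA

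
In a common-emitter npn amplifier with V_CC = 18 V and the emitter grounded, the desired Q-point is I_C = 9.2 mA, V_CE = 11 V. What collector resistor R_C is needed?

Collector loop: V_CC = I_C·R_C + V_CE.
R_C = (V_CC − V_CE)/I_C = (18 − 11)/9.2 = 0.761 kΩ.

R_C ≈ 0.76 kΩ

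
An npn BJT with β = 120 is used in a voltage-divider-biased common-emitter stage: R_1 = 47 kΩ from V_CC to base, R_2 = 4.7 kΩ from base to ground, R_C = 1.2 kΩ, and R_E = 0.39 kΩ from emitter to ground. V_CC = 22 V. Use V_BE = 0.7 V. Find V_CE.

Thevenize the base divider: V_Th = V_CC·R_2/(R_1+R_2) = 22×4.7/51.7 = 2 V, R_Th = R_1‖R_2 = 4.27 kΩ.
Base-emitter loop: V_Th = I_B·R_Th + V_BE + (β+1)I_B·R_E, so I_B = (2 − 0.7) / (4.27 + 121×0.39) = 0.0253 mA.
I_C = β·I_B = 120×0.0253 = 3.03 mA, and I_E = (β+1)I_B = 3.06 mA.
V_CE = V_CC − I_C·R_C − I_E·R_E = 22 − 3.03×1.2 − 3.06×0.39 = 17.2 V.
V_CE = 17.2 V > 0.2 V confirms active-region operation.

V_CE ≈ 17 V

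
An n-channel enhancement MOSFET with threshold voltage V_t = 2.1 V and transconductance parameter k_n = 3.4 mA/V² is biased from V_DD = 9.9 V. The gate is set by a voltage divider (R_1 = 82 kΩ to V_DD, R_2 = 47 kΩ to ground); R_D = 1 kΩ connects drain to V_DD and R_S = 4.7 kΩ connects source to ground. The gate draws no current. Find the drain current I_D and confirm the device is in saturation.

V_G = V_DD·R_2/(R_1+R_2) = 9.9×47/129 = 3.61 V.
Assume saturation: I_D = (k_n/2)(V_GS − V_t)² with V_GS = V_G − I_D·R_S = 3.61 − 4.7·I_D.
Substituting gives 37.6·I_D² − 25.1·I_D + 3.86 = 0, with roots I_D = 0.241 or 0.427 mA.
The root I_D = 0.427 mA gives V_GS = 1.6 V ≤ V_t, so take I_D = 0.241 mA.
Then V_GS = 2.48 V and V_DS = V_DD − I_D(R_D+R_S) = 9.9 − 0.241×5.7 = 8.53 V.
Saturation requires V_DS ≥ V_GS − V_t = 0.376 V; 8.53 ≥ 0.376 ✓.

I_D ≈ 0.24 mA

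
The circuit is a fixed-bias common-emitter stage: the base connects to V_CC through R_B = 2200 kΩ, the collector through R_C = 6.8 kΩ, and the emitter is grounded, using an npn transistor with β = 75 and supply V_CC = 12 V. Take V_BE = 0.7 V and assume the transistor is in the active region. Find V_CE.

Base loop: V_CC = I_B·R_B + V_BE, so I_B = (12 − 0.7)/2200 kΩ = 0.00514 mA.
In the active region I_C = β·I_B = 75 × 0.00514 = 0.385 mA.
Collector loop: V_CE = V_CC − I_C·R_C = 12 − 0.385×6.8 = 9.38 V.
Since V_CE = 9.38 V > V_CE(sat) ≈ 0.2 V, the transistor is in the active region as assumed.

V_CE ≈ 9.4 V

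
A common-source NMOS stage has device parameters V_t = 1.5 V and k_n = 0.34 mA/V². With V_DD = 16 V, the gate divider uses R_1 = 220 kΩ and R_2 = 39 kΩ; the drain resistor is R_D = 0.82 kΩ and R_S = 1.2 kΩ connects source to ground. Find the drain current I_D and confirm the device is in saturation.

I_D ≈ 0.1 mA

V_G = V_DD·R_2/(R_1+R_2) = 16×39/259 = 2.41 V.
Assume saturation: I_D = (k_n/2)(V_GS − V_t)² with V_GS = V_G − I_D·R_S = 2.41 − 1.2·I_D.
Substituting gives 0.245·I_D² − 1.37·I_D + 0.141 = 0, with roots I_D = 0.104 or 5.5 mA.
The root I_D = 5.5 mA gives V_GS = -4.19 V ≤ V_t, so take I_D = 0.104 mA.
Then V_GS = 2.28 V and V_DS = V_DD − I_D(R_D+R_S) = 16 − 0.104×2.02 = 15.8 V.
Saturation requires V_DS ≥ V_GS − V_t = 0.784 V; 15.8 ≥ 0.784 ✓.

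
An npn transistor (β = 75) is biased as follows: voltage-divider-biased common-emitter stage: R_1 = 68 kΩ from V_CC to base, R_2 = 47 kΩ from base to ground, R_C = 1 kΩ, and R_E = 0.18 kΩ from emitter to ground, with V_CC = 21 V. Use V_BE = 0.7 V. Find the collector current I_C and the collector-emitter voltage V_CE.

Thevenize the base divider: V_Th = V_CC·R_2/(R_1+R_2) = 21×47/115 = 8.58 V, R_Th = R_1‖R_2 = 27.8 kΩ.
Base-emitter loop: V_Th = I_B·R_Th + V_BE + (β+1)I_B·R_E, so I_B = (8.58 − 0.7) / (27.8 + 76×0.18) = 0.19 mA.
I_C = β·I_B = 75×0.19 = 14.3 mA, and I_E = (β+1)I_B = 14.4 mA.
V_CE = V_CC − I_C·R_C − I_E·R_E = 21 − 14.3×1 − 14.4×0.18 = 4.14 V.
V_CE = 4.14 V > 0.2 V confirms active-region operation.

I_C ≈ 14 mA, V_CE ≈ 4.1 V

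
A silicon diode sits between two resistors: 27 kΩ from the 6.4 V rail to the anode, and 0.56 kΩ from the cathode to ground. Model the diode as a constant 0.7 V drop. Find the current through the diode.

The two resistors are in series with the diode, so KVL gives 6.4 = I·27 + 0.7 + I·0.56.
I = (6.4 − 0.7) / (27 + 0.56) kΩ = 5.7 / 27.6 = 0.207 mA.

I ≈ 0.21 mA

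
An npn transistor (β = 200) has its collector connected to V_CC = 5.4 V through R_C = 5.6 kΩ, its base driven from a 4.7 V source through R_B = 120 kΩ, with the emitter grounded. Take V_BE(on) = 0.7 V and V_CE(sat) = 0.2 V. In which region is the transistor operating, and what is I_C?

Assume active: I_B = (4.7 − 0.7)/120 = 0.0333 mA, giving I_C = β·I_B = 6.67 mA.
But then V_CE = 5.4 − 6.67×5.6 = -31.9 V < V_CE(sat) = 0.2 V — impossible in the active region.
So the transistor is saturated. With V_CE = 0.2 V, I_C = (V_CC − 0.2)/R_C = 5.2/5.6 = 0.929 mA.
Check: β·I_B = 6.67 mA > I_C = 0.929 mA, confirming saturation.

saturation; I_C ≈ 0.93 mA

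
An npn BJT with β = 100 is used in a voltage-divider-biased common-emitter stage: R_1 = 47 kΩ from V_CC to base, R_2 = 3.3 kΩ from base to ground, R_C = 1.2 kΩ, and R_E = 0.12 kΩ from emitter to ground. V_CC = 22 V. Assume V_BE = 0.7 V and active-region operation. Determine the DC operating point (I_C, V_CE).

Thevenize the base divider: V_Th = V_CC·R_2/(R_1+R_2) = 22×3.3/50.3 = 1.44 V, R_Th = R_1‖R_2 = 3.08 kΩ.
Base-emitter loop: V_Th = I_B·R_Th + V_BE + (β+1)I_B·R_E, so I_B = (1.44 − 0.7) / (3.08 + 101×0.12) = 0.0489 mA.
I_C = β·I_B = 100×0.0489 = 4.89 mA, and I_E = (β+1)I_B = 4.94 mA.
V_CE = V_CC − I_C·R_C − I_E·R_E = 22 − 4.89×1.2 − 4.94×0.12 = 15.5 V.
V_CE = 15.5 V > 0.2 V confirms active-region operation.

I_C ≈ 4.9 mA, V_CE ≈ 16 V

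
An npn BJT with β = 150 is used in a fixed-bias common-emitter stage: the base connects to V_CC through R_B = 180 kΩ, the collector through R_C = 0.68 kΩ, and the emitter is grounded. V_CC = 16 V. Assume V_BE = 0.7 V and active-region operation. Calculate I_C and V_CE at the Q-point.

I_C ≈ 13 mA, V_CE ≈ 7.3 V

Base loop: V_CC = I_B·R_B + V_BE, so I_B = (16 − 0.7)/180 kΩ = 0.085 mA.
In the active region I_C = β·I_B = 150 × 0.085 = 12.8 mA.
Collector loop: V_CE = V_CC − I_C·R_C = 16 − 12.8×0.68 = 7.33 V.
Since V_CE = 7.33 V > V_CE(sat) ≈ 0.2 V, the transistor is in the active region as assumed.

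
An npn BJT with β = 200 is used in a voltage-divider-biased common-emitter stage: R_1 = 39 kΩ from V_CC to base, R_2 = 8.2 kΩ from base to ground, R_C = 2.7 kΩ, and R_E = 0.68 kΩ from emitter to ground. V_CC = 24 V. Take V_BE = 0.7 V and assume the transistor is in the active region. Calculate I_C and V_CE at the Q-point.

Thevenize the base divider: V_Th = V_CC·R_2/(R_1+R_2) = 24×8.2/47.2 = 4.17 V, R_Th = R_1‖R_2 = 6.78 kΩ.
Base-emitter loop: V_Th = I_B·R_Th + V_BE + (β+1)I_B·R_E, so I_B = (4.17 − 0.7) / (6.78 + 201×0.68) = 0.0242 mA.
I_C = β·I_B = 200×0.0242 = 4.84 mA, and I_E = (β+1)I_B = 4.86 mA.
V_CE = V_CC − I_C·R_C − I_E·R_E = 24 − 4.84×2.7 − 4.86×0.68 = 7.63 V.
V_CE = 7.63 V > 0.2 V confirms active-region operation.

I_C ≈ 4.8 mA, V_CE ≈ 7.6 V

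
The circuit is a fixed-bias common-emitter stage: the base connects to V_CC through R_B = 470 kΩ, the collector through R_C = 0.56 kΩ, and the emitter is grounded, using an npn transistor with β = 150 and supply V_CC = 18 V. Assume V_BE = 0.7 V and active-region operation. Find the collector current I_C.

I_C ≈ 5.5 mA

Base loop: V_CC = I_B·R_B + V_BE, so I_B = (18 − 0.7)/470 kΩ = 0.0368 mA.
In the active region I_C = β·I_B = 150 × 0.0368 = 5.52 mA.
Collector loop: V_CE = V_CC − I_C·R_C = 18 − 5.52×0.56 = 14.9 V.
Since V_CE = 14.9 V > V_CE(sat) ≈ 0.2 V, the transistor is in the active region as assumed.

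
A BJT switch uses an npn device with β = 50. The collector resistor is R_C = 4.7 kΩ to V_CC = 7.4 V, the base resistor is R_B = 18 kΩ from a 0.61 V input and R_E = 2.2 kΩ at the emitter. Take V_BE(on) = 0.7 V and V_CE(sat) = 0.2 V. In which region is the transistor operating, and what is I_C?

cutoff; I_C ≈ 0

V_BB = 0.61 V ≤ V_BE(on) = 0.7 V, so the base-emitter junction is not forward biased.
The transistor is in cutoff: I_B = I_C = 0.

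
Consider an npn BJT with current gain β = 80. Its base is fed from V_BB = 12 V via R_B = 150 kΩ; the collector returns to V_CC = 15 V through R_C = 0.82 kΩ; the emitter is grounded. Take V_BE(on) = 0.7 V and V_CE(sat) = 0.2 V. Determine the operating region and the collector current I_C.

active; I_C ≈ 6 mA

Assume active. Base-emitter loop: I_B = (V_BB − V_BE)/R_B = (12 − 0.7)/150 = 0.0753 mA.
I_C = β·I_B = 80×0.0753 = 6.03 mA.
V_CE = V_CC − I_C·R_C = 15 − 6.03×0.82 = 10.1 V > V_CE(sat), so the active-region assumption holds.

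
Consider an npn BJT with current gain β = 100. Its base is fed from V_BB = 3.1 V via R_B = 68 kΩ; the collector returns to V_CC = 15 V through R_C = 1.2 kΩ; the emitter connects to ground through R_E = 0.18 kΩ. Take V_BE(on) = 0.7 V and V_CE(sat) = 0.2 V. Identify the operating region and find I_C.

Assume active. Base-emitter loop: I_B = (V_BB − V_BE)/(R_B + (β+1)R_E) = (3.1 − 0.7)/(68 + 101×0.18) = 0.0278 mA.
I_C = β·I_B = 100×0.0278 = 2.78 mA.
V_CE = V_CC − I_C·R_C − I_E·R_E = 15 − 2.78×1.2 − 2.81×0.18 = 11.2 V > V_CE(sat), so the active-region assumption holds.

active; I_C ≈ 2.8 mA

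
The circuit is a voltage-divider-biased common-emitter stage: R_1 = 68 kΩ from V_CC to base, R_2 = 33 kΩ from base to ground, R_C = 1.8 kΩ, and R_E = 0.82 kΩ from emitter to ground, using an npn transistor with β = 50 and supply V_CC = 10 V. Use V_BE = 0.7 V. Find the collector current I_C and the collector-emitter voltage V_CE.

Thevenize the base divider: V_Th = V_CC·R_2/(R_1+R_2) = 10×33/101 = 3.27 V, R_Th = R_1‖R_2 = 22.2 kΩ.
Base-emitter loop: V_Th = I_B·R_Th + V_BE + (β+1)I_B·R_E, so I_B = (3.27 − 0.7) / (22.2 + 51×0.82) = 0.0401 mA.
I_C = β·I_B = 50×0.0401 = 2 mA, and I_E = (β+1)I_B = 2.04 mA.
V_CE = V_CC − I_C·R_C − I_E·R_E = 10 − 2×1.8 − 2.04×0.82 = 4.72 V.
V_CE = 4.72 V > 0.2 V confirms active-region operation.

I_C ≈ 2 mA, V_CE ≈ 4.7 V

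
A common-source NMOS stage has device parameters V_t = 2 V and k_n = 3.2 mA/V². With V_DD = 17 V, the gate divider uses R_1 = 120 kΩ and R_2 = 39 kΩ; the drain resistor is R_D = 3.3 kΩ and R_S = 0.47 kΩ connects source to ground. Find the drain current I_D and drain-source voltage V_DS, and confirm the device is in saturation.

I_D ≈ 2.2 mA, V_DS ≈ 8.9 V

V_G = V_DD·R_2/(R_1+R_2) = 17×39/159 = 4.17 V.
Assume saturation: I_D = (k_n/2)(V_GS − V_t)² with V_GS = V_G − I_D·R_S = 4.17 − 0.47·I_D.
Substituting gives 0.353·I_D² − 4.26·I_D + 7.53 = 0, with roots I_D = 2.15 or 9.91 mA.
The root I_D = 9.91 mA gives V_GS = -0.489 V ≤ V_t, so take I_D = 2.15 mA.
Then V_GS = 3.16 V and V_DS = V_DD − I_D(R_D+R_S) = 17 − 2.15×3.77 = 8.89 V.
Saturation requires V_DS ≥ V_GS − V_t = 1.16 V; 8.89 ≥ 1.16 ✓.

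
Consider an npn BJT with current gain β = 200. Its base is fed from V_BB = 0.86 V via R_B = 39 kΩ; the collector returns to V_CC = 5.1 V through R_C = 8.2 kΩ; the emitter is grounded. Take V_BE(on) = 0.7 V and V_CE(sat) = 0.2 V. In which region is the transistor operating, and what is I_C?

Assume active: I_B = (0.86 − 0.7)/39 = 0.0041 mA, giving I_C = β·I_B = 0.821 mA.
But then V_CE = 5.1 − 0.821×8.2 = -1.63 V < V_CE(sat) = 0.2 V — impossible in the active region.
So the transistor is saturated. With V_CE = 0.2 V, I_C = (V_CC − 0.2)/R_C = 4.9/8.2 = 0.598 mA.
Check: β·I_B = 0.821 mA > I_C = 0.598 mA, confirming saturation.

saturation; I_C ≈ 0.6 mA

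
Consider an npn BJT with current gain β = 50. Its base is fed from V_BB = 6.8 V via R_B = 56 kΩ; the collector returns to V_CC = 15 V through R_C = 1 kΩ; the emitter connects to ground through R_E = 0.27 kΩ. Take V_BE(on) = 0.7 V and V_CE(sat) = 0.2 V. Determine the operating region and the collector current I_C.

active; I_C ≈ 4.4 mA

Assume active. Base-emitter loop: I_B = (V_BB − V_BE)/(R_B + (β+1)R_E) = (6.8 − 0.7)/(56 + 51×0.27) = 0.0874 mA.
I_C = β·I_B = 50×0.0874 = 4.37 mA.
V_CE = V_CC − I_C·R_C − I_E·R_E = 15 − 4.37×1 − 4.46×0.27 = 9.42 V > V_CE(sat), so the active-region assumption holds.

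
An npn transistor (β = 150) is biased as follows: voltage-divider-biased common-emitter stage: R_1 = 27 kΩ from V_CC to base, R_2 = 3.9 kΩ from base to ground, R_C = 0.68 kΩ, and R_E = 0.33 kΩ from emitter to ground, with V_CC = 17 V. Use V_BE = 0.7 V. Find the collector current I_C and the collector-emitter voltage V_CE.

I_C ≈ 4.1 mA, V_CE ≈ 13 V

Thevenize the base divider: V_Th = V_CC·R_2/(R_1+R_2) = 17×3.9/30.9 = 2.15 V, R_Th = R_1‖R_2 = 3.41 kΩ.
Base-emitter loop: V_Th = I_B·R_Th + V_BE + (β+1)I_B·R_E, so I_B = (2.15 − 0.7) / (3.41 + 151×0.33) = 0.0272 mA.
I_C = β·I_B = 150×0.0272 = 4.07 mA, and I_E = (β+1)I_B = 4.1 mA.
V_CE = V_CC − I_C·R_C − I_E·R_E = 17 − 4.07×0.68 − 4.1×0.33 = 12.9 V.
V_CE = 12.9 V > 0.2 V confirms active-region operation.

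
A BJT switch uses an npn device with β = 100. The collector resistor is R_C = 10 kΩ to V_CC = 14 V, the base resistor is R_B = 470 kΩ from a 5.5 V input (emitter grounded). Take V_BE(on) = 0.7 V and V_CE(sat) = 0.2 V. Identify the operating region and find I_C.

active; I_C ≈ 1 mA

Assume active. Base-emitter loop: I_B = (V_BB − V_BE)/R_B = (5.5 − 0.7)/470 = 0.0102 mA.
I_C = β·I_B = 100×0.0102 = 1.02 mA.
V_CE = V_CC − I_C·R_C = 14 − 1.02×10 = 3.79 V > V_CE(sat), so the active-region assumption holds.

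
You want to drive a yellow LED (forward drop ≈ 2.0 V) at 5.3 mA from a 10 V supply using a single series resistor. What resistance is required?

R ≈ 1.5 kΩ

The resistor drops V_S − V_D = 10 − 2.0 = 8 V at 5.3 mA.
R = 8 V / 5.3 mA = 1.51 kΩ.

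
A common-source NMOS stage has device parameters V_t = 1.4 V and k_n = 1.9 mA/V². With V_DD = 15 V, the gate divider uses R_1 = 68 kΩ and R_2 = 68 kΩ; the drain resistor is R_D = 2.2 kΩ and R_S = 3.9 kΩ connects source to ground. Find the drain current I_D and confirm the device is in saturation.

I_D ≈ 1.3 mA

V_G = V_DD·R_2/(R_1+R_2) = 15×68/136 = 7.5 V.
Assume saturation: I_D = (k_n/2)(V_GS − V_t)² with V_GS = V_G − I_D·R_S = 7.5 − 3.9·I_D.
Substituting gives 14.4·I_D² − 46.2·I_D + 35.3 = 0, with roots I_D = 1.27 or 1.93 mA.
The root I_D = 1.93 mA gives V_GS = -0.0252 V ≤ V_t, so take I_D = 1.27 mA.
Then V_GS = 2.56 V and V_DS = V_DD − I_D(R_D+R_S) = 15 − 1.27×6.1 = 7.27 V.
Saturation requires V_DS ≥ V_GS − V_t = 1.16 V; 7.27 ≥ 1.16 ✓.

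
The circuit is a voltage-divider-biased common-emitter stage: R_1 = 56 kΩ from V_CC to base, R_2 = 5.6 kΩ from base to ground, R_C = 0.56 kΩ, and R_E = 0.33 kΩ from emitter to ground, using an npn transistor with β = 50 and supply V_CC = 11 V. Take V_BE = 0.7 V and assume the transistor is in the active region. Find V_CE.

Thevenize the base divider: V_Th = V_CC·R_2/(R_1+R_2) = 11×5.6/61.6 = 1 V, R_Th = R_1‖R_2 = 5.09 kΩ.
Base-emitter loop: V_Th = I_B·R_Th + V_BE + (β+1)I_B·R_E, so I_B = (1 − 0.7) / (5.09 + 51×0.33) = 0.0137 mA.
I_C = β·I_B = 50×0.0137 = 0.684 mA, and I_E = (β+1)I_B = 0.698 mA.
V_CE = V_CC − I_C·R_C − I_E·R_E = 11 − 0.684×0.56 − 0.698×0.33 = 10.4 V.
V_CE = 10.4 V > 0.2 V confirms active-region operation.

V_CE ≈ 10 V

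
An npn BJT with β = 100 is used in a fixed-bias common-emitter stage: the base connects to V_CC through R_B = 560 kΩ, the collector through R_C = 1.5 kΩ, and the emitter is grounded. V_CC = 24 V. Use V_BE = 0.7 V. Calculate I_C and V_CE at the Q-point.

Base loop: V_CC = I_B·R_B + V_BE, so I_B = (24 − 0.7)/560 kΩ = 0.0416 mA.
In the active region I_C = β·I_B = 100 × 0.0416 = 4.16 mA.
Collector loop: V_CE = V_CC − I_C·R_C = 24 − 4.16×1.5 = 17.8 V.
Since V_CE = 17.8 V > V_CE(sat) ≈ 0.2 V, the transistor is in the active region as assumed.

I_C ≈ 4.2 mA, V_CE ≈ 18 V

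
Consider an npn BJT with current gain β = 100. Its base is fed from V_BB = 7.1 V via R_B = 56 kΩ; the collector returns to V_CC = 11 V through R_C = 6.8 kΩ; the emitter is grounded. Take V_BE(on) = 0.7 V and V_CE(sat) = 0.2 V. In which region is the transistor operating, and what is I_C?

Assume active: I_B = (7.1 − 0.7)/56 = 0.114 mA, giving I_C = β·I_B = 11.4 mA.
But then V_CE = 11 − 11.4×6.8 = -66.7 V < V_CE(sat) = 0.2 V — impossible in the active region.
So the transistor is saturated. With V_CE = 0.2 V, I_C = (V_CC − 0.2)/R_C = 10.8/6.8 = 1.59 mA.
Check: β·I_B = 11.4 mA > I_C = 1.59 mA, confirming saturation.

saturation; I_C ≈ 1.6 mA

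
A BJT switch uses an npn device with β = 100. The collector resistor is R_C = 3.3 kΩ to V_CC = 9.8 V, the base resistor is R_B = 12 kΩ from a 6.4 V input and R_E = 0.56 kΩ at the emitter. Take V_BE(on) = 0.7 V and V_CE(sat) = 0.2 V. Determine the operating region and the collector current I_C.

saturation; I_C ≈ 2.4 mA

Assume active: I_B = (6.4 − 0.7)/(12 + 101×0.56) = 0.0831 mA, I_C = β·I_B = 8.31 mA.
Then V_CE = 9.8 − 8.31×3.3 − 8.4×0.56 = -22.3 V < 0.2 V — the active assumption fails.
Re-solve with V_CE = 0.2 V. KCL at the emitter: V_E/R_E = (V_BB−0.7−V_E)/R_B + (V_CC−0.2−V_E)/R_C, giving V_E = 1.56 V.
I_C = (V_CC − 0.2 − V_E)/R_C = (9.6 − 1.56)/3.3 = 2.44 mA.
Check: I_B = (5.7 − 1.56)/12 = 0.345 mA, and β·I_B = 34.5 mA > I_C, confirming saturation.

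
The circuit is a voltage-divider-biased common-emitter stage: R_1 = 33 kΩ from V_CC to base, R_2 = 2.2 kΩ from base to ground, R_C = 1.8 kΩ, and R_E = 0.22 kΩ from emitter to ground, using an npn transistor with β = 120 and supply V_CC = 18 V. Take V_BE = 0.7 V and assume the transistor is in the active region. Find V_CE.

V_CE ≈ 14 V

Thevenize the base divider: V_Th = V_CC·R_2/(R_1+R_2) = 18×2.2/35.2 = 1.12 V, R_Th = R_1‖R_2 = 2.06 kΩ.
Base-emitter loop: V_Th = I_B·R_Th + V_BE + (β+1)I_B·R_E, so I_B = (1.12 − 0.7) / (2.06 + 121×0.22) = 0.0148 mA.
I_C = β·I_B = 120×0.0148 = 1.78 mA, and I_E = (β+1)I_B = 1.79 mA.
V_CE = V_CC − I_C·R_C − I_E·R_E = 18 − 1.78×1.8 − 1.79×0.22 = 14.4 V.
V_CE = 14.4 V > 0.2 V confirms active-region operation.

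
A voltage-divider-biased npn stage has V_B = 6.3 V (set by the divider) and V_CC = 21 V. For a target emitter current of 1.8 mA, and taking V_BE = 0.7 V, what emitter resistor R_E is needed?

R_E ≈ 3.1 kΩ

V_E = V_B − V_BE = 6.3 − 0.7 = 5.6 V.
R_E = V_E / I_E = 5.6 / 1.8 = 3.11 kΩ.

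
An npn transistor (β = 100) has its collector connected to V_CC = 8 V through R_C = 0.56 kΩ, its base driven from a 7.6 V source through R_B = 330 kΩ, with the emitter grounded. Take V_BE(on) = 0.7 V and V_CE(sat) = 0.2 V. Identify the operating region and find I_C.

active; I_C ≈ 2.1 mA

Assume active. Base-emitter loop: I_B = (V_BB − V_BE)/R_B = (7.6 − 0.7)/330 = 0.0209 mA.
I_C = β·I_B = 100×0.0209 = 2.09 mA.
V_CE = V_CC − I_C·R_C = 8 − 2.09×0.56 = 6.83 V > V_CE(sat), so the active-region assumption holds.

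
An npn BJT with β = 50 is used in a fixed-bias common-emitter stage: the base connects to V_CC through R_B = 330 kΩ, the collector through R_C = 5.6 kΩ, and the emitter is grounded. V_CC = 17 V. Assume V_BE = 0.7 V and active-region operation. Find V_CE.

Base loop: V_CC = I_B·R_B + V_BE, so I_B = (17 − 0.7)/330 kΩ = 0.0494 mA.
In the active region I_C = β·I_B = 50 × 0.0494 = 2.47 mA.
Collector loop: V_CE = V_CC − I_C·R_C = 17 − 2.47×5.6 = 3.17 V.
Since V_CE = 3.17 V > V_CE(sat) ≈ 0.2 V, the transistor is in the active region as assumed.

V_CE ≈ 3.2 V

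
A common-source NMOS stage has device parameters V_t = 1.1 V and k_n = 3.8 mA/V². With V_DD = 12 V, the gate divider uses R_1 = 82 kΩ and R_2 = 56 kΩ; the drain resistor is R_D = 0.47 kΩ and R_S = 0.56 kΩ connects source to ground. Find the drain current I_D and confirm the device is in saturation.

I_D ≈ 4.1 mA

V_G = V_DD·R_2/(R_1+R_2) = 12×56/138 = 4.87 V.
Assume saturation: I_D = (k_n/2)(V_GS − V_t)² with V_GS = V_G − I_D·R_S = 4.87 − 0.56·I_D.
Substituting gives 0.596·I_D² − 9.02·I_D + 27 = 0, with roots I_D = 4.11 or 11 mA.
The root I_D = 11 mA gives V_GS = -1.31 V ≤ V_t, so take I_D = 4.11 mA.
Then V_GS = 2.57 V and V_DS = V_DD − I_D(R_D+R_S) = 12 − 4.11×1.03 = 7.77 V.
Saturation requires V_DS ≥ V_GS − V_t = 1.47 V; 7.77 ≥ 1.47 ✓.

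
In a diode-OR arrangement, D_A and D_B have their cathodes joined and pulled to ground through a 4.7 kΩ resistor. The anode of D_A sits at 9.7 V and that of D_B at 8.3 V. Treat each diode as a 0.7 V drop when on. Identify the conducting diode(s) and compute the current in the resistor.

Only D_A conducts; I_R ≈ 1.9 mA

Assume both conduct. Then node N would need to be at both 9.7−0.7 = 9 V and 8.3−0.7 = 7.6 V, which is impossible.
Assume only D_A conducts: V_N = 9.7 − 0.7 = 9 V, so I_R = 9/4.7 = 1.91 mA.
Check D_B: its anode-to-cathode voltage is 8.3 − 9 = -0.7 V < 0.7 V, so it is off. The assumption is consistent.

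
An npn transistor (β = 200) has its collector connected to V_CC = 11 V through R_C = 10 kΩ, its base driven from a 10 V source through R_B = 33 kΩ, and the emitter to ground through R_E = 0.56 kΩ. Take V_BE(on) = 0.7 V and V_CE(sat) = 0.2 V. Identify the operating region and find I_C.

Assume active: I_B = (10 − 0.7)/(33 + 201×0.56) = 0.0639 mA, I_C = β·I_B = 12.8 mA.
Then V_CE = 11 − 12.8×10 − 12.8×0.56 = -124 V < 0.2 V — the active assumption fails.
Re-solve with V_CE = 0.2 V. KCL at the emitter: V_E/R_E = (V_BB−0.7−V_E)/R_B + (V_CC−0.2−V_E)/R_C, giving V_E = 0.711 V.
I_C = (V_CC − 0.2 − V_E)/R_C = (10.8 − 0.711)/10 = 1.01 mA.
Check: I_B = (9.3 − 0.711)/33 = 0.26 mA, and β·I_B = 52.1 mA > I_C, confirming saturation.

saturation; I_C ≈ 1 mA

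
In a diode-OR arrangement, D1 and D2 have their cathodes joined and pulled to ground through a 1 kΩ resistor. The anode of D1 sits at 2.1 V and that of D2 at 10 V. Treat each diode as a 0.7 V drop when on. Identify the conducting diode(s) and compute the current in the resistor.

Only D2 conducts; I_R ≈ 9.3 mA

Assume both conduct. Then node N would need to be at both 2.1−0.7 = 1.4 V and 10−0.7 = 9.3 V, which is impossible.
Assume only D2 conducts: V_N = 10 − 0.7 = 9.3 V, so I_R = 9.3/1 = 9.3 mA.
Check D1: its anode-to-cathode voltage is 2.1 − 9.3 = -7.2 V < 0.7 V, so it is off. The assumption is consistent.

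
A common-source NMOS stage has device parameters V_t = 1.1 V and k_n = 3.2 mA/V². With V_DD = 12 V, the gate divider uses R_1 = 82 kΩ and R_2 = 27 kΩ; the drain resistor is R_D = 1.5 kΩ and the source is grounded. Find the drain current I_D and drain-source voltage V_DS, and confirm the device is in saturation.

V_G = V_DD·R_2/(R_1+R_2) = 12×27/109 = 2.97 V. With the source grounded, V_GS = V_G = 2.97 V.
Assume saturation: I_D = (k_n/2)(V_GS − V_t)² = (3.2/2)×(2.97 − 1.1)² = 1.6×1.87² = 5.61 mA.
V_DS = V_DD − I_D·R_D = 12 − 5.61×1.5 = 3.59 V.
Saturation requires V_DS ≥ V_GS − V_t = 1.87 V; 3.59 ≥ 1.87 ✓.

I_D ≈ 5.6 mA, V_DS ≈ 3.6 V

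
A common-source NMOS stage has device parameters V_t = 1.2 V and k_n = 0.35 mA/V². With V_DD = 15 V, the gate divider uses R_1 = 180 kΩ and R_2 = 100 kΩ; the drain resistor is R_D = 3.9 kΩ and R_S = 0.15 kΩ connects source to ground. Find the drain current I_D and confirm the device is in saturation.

V_G = V_DD·R_2/(R_1+R_2) = 15×100/280 = 5.36 V.
Assume saturation: I_D = (k_n/2)(V_GS − V_t)² with V_GS = V_G − I_D·R_S = 5.36 − 0.15·I_D.
Substituting gives 0.00394·I_D² − 1.22·I_D + 3.02 = 0, with roots I_D = 2.5 or 307 mA.
The root I_D = 307 mA gives V_GS = -40.7 V ≤ V_t, so take I_D = 2.5 mA.
Then V_GS = 4.98 V and V_DS = V_DD − I_D(R_D+R_S) = 15 − 2.5×4.05 = 4.86 V.
Saturation requires V_DS ≥ V_GS − V_t = 3.78 V; 4.86 ≥ 3.78 ✓.

I_D ≈ 2.5 mA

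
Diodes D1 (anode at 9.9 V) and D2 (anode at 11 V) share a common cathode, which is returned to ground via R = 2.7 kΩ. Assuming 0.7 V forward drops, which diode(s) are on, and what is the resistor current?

Only D2 conducts; I_R ≈ 3.8 mA

Assume both conduct. Then node N would need to be at both 9.9−0.7 = 9.2 V and 11−0.7 = 10.3 V, which is impossible.
Assume only D2 conducts: V_N = 11 − 0.7 = 10.3 V, so I_R = 10.3/2.7 = 3.81 mA.
Check D1: its anode-to-cathode voltage is 9.9 − 10.3 = -0.4 V < 0.7 V, so it is off. The assumption is consistent.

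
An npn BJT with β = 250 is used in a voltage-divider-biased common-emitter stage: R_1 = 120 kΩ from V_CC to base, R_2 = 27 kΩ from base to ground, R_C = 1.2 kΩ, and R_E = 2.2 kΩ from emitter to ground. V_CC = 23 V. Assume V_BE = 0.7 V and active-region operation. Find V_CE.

V_CE ≈ 18 V

Thevenize the base divider: V_Th = V_CC·R_2/(R_1+R_2) = 23×27/147 = 4.22 V, R_Th = R_1‖R_2 = 22 kΩ.
Base-emitter loop: V_Th = I_B·R_Th + V_BE + (β+1)I_B·R_E, so I_B = (4.22 − 0.7) / (22 + 251×2.2) = 0.00614 mA.
I_C = β·I_B = 250×0.00614 = 1.53 mA, and I_E = (β+1)I_B = 1.54 mA.
V_CE = V_CC − I_C·R_C − I_E·R_E = 23 − 1.53×1.2 − 1.54×2.2 = 17.8 V.
V_CE = 17.8 V > 0.2 V confirms active-region operation.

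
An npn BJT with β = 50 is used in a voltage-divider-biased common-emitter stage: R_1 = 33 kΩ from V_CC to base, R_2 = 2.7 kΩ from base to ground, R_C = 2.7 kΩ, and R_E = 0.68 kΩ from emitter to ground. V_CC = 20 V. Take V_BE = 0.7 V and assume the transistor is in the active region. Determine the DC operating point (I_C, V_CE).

Thevenize the base divider: V_Th = V_CC·R_2/(R_1+R_2) = 20×2.7/35.7 = 1.51 V, R_Th = R_1‖R_2 = 2.5 kΩ.
Base-emitter loop: V_Th = I_B·R_Th + V_BE + (β+1)I_B·R_E, so I_B = (1.51 − 0.7) / (2.5 + 51×0.68) = 0.0219 mA.
I_C = β·I_B = 50×0.0219 = 1.09 mA, and I_E = (β+1)I_B = 1.11 mA.
V_CE = V_CC − I_C·R_C − I_E·R_E = 20 − 1.09×2.7 − 1.11×0.68 = 16.3 V.
V_CE = 16.3 V > 0.2 V confirms active-region operation.

I_C ≈ 1.1 mA, V_CE ≈ 16 V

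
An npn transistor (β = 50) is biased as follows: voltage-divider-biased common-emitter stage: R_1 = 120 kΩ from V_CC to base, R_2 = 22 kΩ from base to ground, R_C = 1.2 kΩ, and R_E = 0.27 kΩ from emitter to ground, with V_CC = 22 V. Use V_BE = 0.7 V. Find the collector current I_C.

Thevenize the base divider: V_Th = V_CC·R_2/(R_1+R_2) = 22×22/142 = 3.41 V, R_Th = R_1‖R_2 = 18.6 kΩ.
Base-emitter loop: V_Th = I_B·R_Th + V_BE + (β+1)I_B·R_E, so I_B = (3.41 − 0.7) / (18.6 + 51×0.27) = 0.0837 mA.
I_C = β·I_B = 50×0.0837 = 4.18 mA, and I_E = (β+1)I_B = 4.27 mA.
V_CE = V_CC − I_C·R_C − I_E·R_E = 22 − 4.18×1.2 − 4.27×0.27 = 15.8 V.
V_CE = 15.8 V > 0.2 V confirms active-region operation.

I_C ≈ 4.2 mA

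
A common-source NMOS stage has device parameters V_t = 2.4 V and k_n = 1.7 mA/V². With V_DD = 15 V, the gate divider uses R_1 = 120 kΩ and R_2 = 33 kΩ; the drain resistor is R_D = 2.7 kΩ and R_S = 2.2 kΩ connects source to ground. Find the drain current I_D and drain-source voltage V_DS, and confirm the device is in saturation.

V_G = V_DD·R_2/(R_1+R_2) = 15×33/153 = 3.24 V.
Assume saturation: I_D = (k_n/2)(V_GS − V_t)² with V_GS = V_G − I_D·R_S = 3.24 − 2.2·I_D.
Substituting gives 4.11·I_D² − 4.12·I_D + 0.593 = 0, with roots I_D = 0.174 or 0.828 mA.
The root I_D = 0.828 mA gives V_GS = 1.41 V ≤ V_t, so take I_D = 0.174 mA.
Then V_GS = 2.85 V and V_DS = V_DD − I_D(R_D+R_S) = 15 − 0.174×4.9 = 14.1 V.
Saturation requires V_DS ≥ V_GS − V_t = 0.452 V; 14.1 ≥ 0.452 ✓.

I_D ≈ 0.17 mA, V_DS ≈ 14 V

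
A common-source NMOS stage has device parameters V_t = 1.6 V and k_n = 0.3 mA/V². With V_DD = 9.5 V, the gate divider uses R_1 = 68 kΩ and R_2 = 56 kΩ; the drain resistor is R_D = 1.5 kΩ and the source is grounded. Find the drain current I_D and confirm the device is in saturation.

V_G = V_DD·R_2/(R_1+R_2) = 9.5×56/124 = 4.29 V. With the source grounded, V_GS = V_G = 4.29 V.
Assume saturation: I_D = (k_n/2)(V_GS − V_t)² = (0.3/2)×(4.29 − 1.6)² = 0.15×2.69² = 1.09 mA.
V_DS = V_DD − I_D·R_D = 9.5 − 1.09×1.5 = 7.87 V.
Saturation requires V_DS ≥ V_GS − V_t = 2.69 V; 7.87 ≥ 2.69 ✓.

I_D ≈ 1.1 mA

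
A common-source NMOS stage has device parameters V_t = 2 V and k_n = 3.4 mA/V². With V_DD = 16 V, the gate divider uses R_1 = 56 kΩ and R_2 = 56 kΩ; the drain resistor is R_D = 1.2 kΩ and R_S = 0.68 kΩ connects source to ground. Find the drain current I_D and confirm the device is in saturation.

I_D ≈ 6 mA

V_G = V_DD·R_2/(R_1+R_2) = 16×56/112 = 8 V.
Assume saturation: I_D = (k_n/2)(V_GS − V_t)² with V_GS = V_G − I_D·R_S = 8 − 0.68·I_D.
Substituting gives 0.786·I_D² − 14.9·I_D + 61.2 = 0, with roots I_D = 6.05 or 12.9 mA.
The root I_D = 12.9 mA gives V_GS = -0.751 V ≤ V_t, so take I_D = 6.05 mA.
Then V_GS = 3.89 V and V_DS = V_DD − I_D(R_D+R_S) = 16 − 6.05×1.88 = 4.63 V.
Saturation requires V_DS ≥ V_GS − V_t = 1.89 V; 4.63 ≥ 1.89 ✓.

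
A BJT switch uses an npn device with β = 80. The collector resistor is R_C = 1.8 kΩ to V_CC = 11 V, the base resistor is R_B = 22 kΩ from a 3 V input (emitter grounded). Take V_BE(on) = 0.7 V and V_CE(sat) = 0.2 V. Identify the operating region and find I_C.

Assume active: I_B = (3 − 0.7)/22 = 0.105 mA, giving I_C = β·I_B = 8.36 mA.
But then V_CE = 11 − 8.36×1.8 = -4.05 V < V_CE(sat) = 0.2 V — impossible in the active region.
So the transistor is saturated. With V_CE = 0.2 V, I_C = (V_CC − 0.2)/R_C = 10.8/1.8 = 6 mA.
Check: β·I_B = 8.36 mA > I_C = 6 mA, confirming saturation.

saturation; I_C ≈ 6 mA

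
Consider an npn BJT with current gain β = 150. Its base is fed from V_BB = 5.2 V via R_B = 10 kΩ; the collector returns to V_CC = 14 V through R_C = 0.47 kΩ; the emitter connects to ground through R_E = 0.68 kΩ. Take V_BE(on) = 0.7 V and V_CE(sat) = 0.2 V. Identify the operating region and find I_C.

Assume active. Base-emitter loop: I_B = (V_BB − V_BE)/(R_B + (β+1)R_E) = (5.2 − 0.7)/(10 + 151×0.68) = 0.0399 mA.
I_C = β·I_B = 150×0.0399 = 5.99 mA.
V_CE = V_CC − I_C·R_C − I_E·R_E = 14 − 5.99×0.47 − 6.03×0.68 = 7.08 V > V_CE(sat), so the active-region assumption holds.

active; I_C ≈ 6 mA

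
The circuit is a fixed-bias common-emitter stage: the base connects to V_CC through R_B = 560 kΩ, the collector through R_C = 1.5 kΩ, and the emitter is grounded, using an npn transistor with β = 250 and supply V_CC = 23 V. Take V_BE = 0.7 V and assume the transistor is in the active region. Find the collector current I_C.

I_C ≈ 10 mA

Base loop: V_CC = I_B·R_B + V_BE, so I_B = (23 − 0.7)/560 kΩ = 0.0398 mA.
In the active region I_C = β·I_B = 250 × 0.0398 = 9.96 mA.
Collector loop: V_CE = V_CC − I_C·R_C = 23 − 9.96×1.5 = 8.07 V.
Since V_CE = 8.07 V > V_CE(sat) ≈ 0.2 V, the transistor is in the active region as assumed.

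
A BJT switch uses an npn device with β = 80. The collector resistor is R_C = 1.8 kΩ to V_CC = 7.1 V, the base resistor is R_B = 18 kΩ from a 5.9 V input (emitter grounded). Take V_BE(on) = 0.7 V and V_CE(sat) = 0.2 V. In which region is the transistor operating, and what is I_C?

Assume active: I_B = (5.9 − 0.7)/18 = 0.289 mA, giving I_C = β·I_B = 23.1 mA.
But then V_CE = 7.1 − 23.1×1.8 = -34.5 V < V_CE(sat) = 0.2 V — impossible in the active region.
So the transistor is saturated. With V_CE = 0.2 V, I_C = (V_CC − 0.2)/R_C = 6.9/1.8 = 3.83 mA.
Check: β·I_B = 23.1 mA > I_C = 3.83 mA, confirming saturation.

saturation; I_C ≈ 3.8 mA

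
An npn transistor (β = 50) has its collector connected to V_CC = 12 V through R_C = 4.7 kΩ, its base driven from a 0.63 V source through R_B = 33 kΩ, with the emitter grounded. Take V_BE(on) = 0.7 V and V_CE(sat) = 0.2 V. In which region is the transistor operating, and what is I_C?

cutoff; I_C ≈ 0

V_BB = 0.63 V ≤ V_BE(on) = 0.7 V, so the base-emitter junction is not forward biased.
The transistor is in cutoff: I_B = I_C = 0.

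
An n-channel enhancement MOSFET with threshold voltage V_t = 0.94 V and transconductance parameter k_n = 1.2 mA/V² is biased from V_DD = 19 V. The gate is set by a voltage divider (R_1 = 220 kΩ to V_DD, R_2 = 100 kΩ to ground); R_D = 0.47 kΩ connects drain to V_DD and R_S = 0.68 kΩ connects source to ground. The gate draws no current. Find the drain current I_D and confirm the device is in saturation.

V_G = V_DD·R_2/(R_1+R_2) = 19×100/320 = 5.94 V.
Assume saturation: I_D = (k_n/2)(V_GS − V_t)² with V_GS = V_G − I_D·R_S = 5.94 − 0.68·I_D.
Substituting gives 0.277·I_D² − 5.08·I_D + 15 = 0, with roots I_D = 3.7 or 14.6 mA.
The root I_D = 14.6 mA gives V_GS = -3.99 V ≤ V_t, so take I_D = 3.7 mA.
Then V_GS = 3.42 V and V_DS = V_DD − I_D(R_D+R_S) = 19 − 3.7×1.15 = 14.7 V.
Saturation requires V_DS ≥ V_GS − V_t = 2.48 V; 14.7 ≥ 2.48 ✓.

I_D ≈ 3.7 mA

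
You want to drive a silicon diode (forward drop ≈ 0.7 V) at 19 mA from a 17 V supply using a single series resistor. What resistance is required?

The resistor drops V_S − V_D = 17 − 0.7 = 16.3 V at 19 mA.
R = 16.3 V / 19 mA = 0.858 kΩ.

R ≈ 0.86 kΩ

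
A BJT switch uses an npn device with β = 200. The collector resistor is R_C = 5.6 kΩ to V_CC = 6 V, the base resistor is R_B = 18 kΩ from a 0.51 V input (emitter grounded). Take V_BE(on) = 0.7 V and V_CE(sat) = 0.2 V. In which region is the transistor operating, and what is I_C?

V_BB = 0.51 V ≤ V_BE(on) = 0.7 V, so the base-emitter junction is not forward biased.
The transistor is in cutoff: I_B = I_C = 0.

cutoff; I_C ≈ 0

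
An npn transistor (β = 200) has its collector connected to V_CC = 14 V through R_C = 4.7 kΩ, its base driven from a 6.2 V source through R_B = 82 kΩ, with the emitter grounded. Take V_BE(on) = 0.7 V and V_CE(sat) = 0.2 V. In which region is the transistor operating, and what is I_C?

saturation; I_C ≈ 2.9 mA

Assume active: I_B = (6.2 − 0.7)/82 = 0.0671 mA, giving I_C = β·I_B = 13.4 mA.
But then V_CE = 14 − 13.4×4.7 = -49 V < V_CE(sat) = 0.2 V — impossible in the active region.
So the transistor is saturated. With V_CE = 0.2 V, I_C = (V_CC − 0.2)/R_C = 13.8/4.7 = 2.94 mA.
Check: β·I_B = 13.4 mA > I_C = 2.94 mA, confirming saturation.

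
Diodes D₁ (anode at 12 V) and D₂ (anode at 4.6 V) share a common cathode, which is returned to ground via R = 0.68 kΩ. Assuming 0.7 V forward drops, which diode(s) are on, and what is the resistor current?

Only D₁ conducts; I_R ≈ 17 mA

Assume both conduct. Then node N would need to be at both 12−0.7 = 11.3 V and 4.6−0.7 = 3.9 V, which is impossible.
Assume only D₁ conducts: V_N = 12 − 0.7 = 11.3 V, so I_R = 11.3/0.68 = 16.6 mA.
Check D₂: its anode-to-cathode voltage is 4.6 − 11.3 = -6.7 V < 0.7 V, so it is off. The assumption is consistent.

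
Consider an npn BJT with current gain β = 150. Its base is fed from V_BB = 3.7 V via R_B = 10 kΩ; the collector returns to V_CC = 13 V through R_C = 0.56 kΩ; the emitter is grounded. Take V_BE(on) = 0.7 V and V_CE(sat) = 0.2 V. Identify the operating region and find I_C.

saturation; I_C ≈ 23 mA

Assume active: I_B = (3.7 − 0.7)/10 = 0.3 mA, giving I_C = β·I_B = 45 mA.
But then V_CE = 13 − 45×0.56 = -12.2 V < V_CE(sat) = 0.2 V — impossible in the active region.
So the transistor is saturated. With V_CE = 0.2 V, I_C = (V_CC − 0.2)/R_C = 12.8/0.56 = 22.9 mA.
Check: β·I_B = 45 mA > I_C = 22.9 mA, confirming saturation.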